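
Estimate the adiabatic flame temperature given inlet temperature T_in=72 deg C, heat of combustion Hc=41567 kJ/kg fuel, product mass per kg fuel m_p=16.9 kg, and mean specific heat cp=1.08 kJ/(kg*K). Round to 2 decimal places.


T_ad = T_in + Hc / (m_p * cp)
Denominator = 16.9 * 1.08 = 18.2520
Temperature rise = 41567 / 18.2520 = 2277.39 K
T_ad = 72 + 2277.39 = 2349.39 deg C


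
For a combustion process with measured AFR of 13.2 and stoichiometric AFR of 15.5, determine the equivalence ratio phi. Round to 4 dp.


phi = AFR_stoich / AFR_actual
phi = 15.5 / 13.2 = 1.1742


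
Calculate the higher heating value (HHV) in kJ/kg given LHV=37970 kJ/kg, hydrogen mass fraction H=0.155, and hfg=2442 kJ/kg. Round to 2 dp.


HHV = LHV + hfg * 9 * H
Water addition = 2442 * 9 * 0.155 = 3406.590 kJ/kg
HHV = 37970 + 3406.590 = 41376.59 kJ/kg


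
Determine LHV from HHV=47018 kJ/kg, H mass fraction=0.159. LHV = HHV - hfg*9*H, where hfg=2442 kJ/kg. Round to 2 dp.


LHV = HHV - hfg * 9 * H
Water correction = 2442 * 9 * 0.159 = 3494.502 kJ/kg
LHV = 47018 - 3494.502 = 43523.50 kJ/kg


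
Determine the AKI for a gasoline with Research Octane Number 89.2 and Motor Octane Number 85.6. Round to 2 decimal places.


AKI = (RON + MON) / 2
AKI = (89.2 + 85.6) / 2
AKI = 174.8 / 2 = 87.40


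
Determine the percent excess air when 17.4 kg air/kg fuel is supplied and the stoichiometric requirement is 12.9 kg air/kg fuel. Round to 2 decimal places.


Excess air = actual - stoichiometric = 17.4 - 12.9 = 4.50 kg/kg fuel
Excess air % = (excess / stoich) * 100 = (4.50 / 12.9) * 100 = 34.88%


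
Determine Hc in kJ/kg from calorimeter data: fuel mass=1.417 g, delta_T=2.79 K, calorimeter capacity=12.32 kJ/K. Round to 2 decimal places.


Hc = C_cal * delta_T / m_fuel
Q_released = 12.32 * 2.79 = 34.3728 kJ
m_fuel = 1.417 g = 1.417/1000 kg = 0.001417 kg
Hc = 34.3728 / 0.001417 = 24257.45 kJ/kg


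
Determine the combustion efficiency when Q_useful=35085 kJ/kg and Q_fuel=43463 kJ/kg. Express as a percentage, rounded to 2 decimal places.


Efficiency = (Q_useful / Q_fuel) * 100
Efficiency = (35085 / 43463) * 100
Efficiency = 0.8072 * 100 = 80.72%


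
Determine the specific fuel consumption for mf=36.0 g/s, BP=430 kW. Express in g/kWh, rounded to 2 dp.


SFC = (mf / BP) * 3600
Rate = 36.0 / 430 = 0.083721 g/(s*kW)
SFC = 0.083721 * 3600 = 301.40 g/kWh


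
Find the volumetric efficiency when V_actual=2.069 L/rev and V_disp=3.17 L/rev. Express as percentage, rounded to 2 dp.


eta_v = (V_actual / V_disp) * 100
Ratio = 2.069 / 3.17 = 0.6527
eta_v = 0.6527 * 100 = 65.27%


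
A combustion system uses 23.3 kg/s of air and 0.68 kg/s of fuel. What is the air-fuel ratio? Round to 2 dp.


AFR = m_air / m_fuel
AFR = 23.3 / 0.68 = 34.26


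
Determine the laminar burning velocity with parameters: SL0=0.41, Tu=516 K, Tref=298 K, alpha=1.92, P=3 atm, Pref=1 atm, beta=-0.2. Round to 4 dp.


SL = SL0 * (Tu/Tref)^alpha * (P/Pref)^beta
T ratio = 516/298 = 1.73154362
(T ratio)^alpha = 1.73154362^1.92 = 2.869407
(P/Pref)^beta = 3^(-0.2) = 0.802742
SL = 0.41 * 2.869407 * 0.802742 = 0.9444 m/s


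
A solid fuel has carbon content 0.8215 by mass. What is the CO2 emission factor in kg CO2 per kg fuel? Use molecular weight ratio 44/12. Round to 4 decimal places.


EF = C_frac * (M_CO2 / M_C)
EF = 0.8215 * (44/12)
EF = 0.8215 * 3.666667 = 3.0122 kg_CO2/kg_fuel


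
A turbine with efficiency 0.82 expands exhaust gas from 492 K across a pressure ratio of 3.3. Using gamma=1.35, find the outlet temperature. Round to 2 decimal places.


T_out = T_in * (1 - eta * (1 - PR^(-(gamma-1)/gamma)))
Exponent = -(1.35-1)/1.35 = -0.25925926
PR^exp = 3.3^(-0.25925926) = 0.73378775
Factor = 1 - 0.82*(1 - 0.73378775) = 0.78170596
T_out = 492 * 0.78170596 = 384.60 K


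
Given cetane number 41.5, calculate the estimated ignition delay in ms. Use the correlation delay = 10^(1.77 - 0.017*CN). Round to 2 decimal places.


delay = 10^(1.77 - 0.017*CN)
Exponent = 1.77 - 0.017*41.5 = 1.0645
delay = 10^1.0645 = 11.60 ms


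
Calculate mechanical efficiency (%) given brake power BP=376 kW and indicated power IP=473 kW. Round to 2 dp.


eta_mech = (BP / IP) * 100
Ratio = 376 / 473 = 0.7949
eta_mech = 0.7949 * 100 = 79.49%


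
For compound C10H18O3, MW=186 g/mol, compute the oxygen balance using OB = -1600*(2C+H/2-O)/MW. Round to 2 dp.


OB = -1600 * (2C + H/2 - O) / MW
Inner = 2*10 + 18/2 - 3 = 26.00
OB = -1600 * 26.00 / 186 = -223.66%


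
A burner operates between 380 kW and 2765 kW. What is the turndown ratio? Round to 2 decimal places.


TDR = Q_max / Q_min
TDR = 2765 / 380 = 7.28


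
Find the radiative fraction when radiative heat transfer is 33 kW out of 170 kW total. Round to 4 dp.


f_rad = Q_rad / Q_total
f_rad = 33 / 170 = 0.1941


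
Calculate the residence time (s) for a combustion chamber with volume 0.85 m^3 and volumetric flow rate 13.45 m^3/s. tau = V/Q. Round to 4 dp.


tau = V / Q_flow
tau = 0.85 / 13.45 = 0.0632 s


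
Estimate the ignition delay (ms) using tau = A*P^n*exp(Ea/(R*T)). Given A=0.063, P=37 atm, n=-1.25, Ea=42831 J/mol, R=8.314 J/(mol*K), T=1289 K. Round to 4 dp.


tau = A * P^n * exp(Ea/(R*T))
P^n = 37^(-1.25) = 0.01095842
Ea/(R*T) = 42831/(8.314*1289) = 3.996642
exp(Ea/(R*T)) = 54.415131
tau = 0.063 * 0.01095842 * 54.415131 = 0.0376 ms


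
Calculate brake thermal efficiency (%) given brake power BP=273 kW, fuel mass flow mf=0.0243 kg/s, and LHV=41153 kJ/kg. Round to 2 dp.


eta_BTE = (BP / (mf * LHV)) * 100
Denominator = 0.0243 * 41153 = 1000.0179 kW
eta_BTE = (273 / 1000.0179) * 100 = 27.30%


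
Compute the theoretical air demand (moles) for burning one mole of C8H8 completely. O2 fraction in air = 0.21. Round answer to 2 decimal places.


Balanced combustion: C8H8 + 10 O2 -> 8 CO2 + 4 H2O
O2 needed = C + H/4 = 8 + 8/4 = 10.00 moles
Air moles = O2 / 0.21 = 10.00 / 0.21 = 47.62 moles air


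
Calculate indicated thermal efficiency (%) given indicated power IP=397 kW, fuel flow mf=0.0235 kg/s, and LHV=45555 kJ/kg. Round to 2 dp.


eta_ith = (IP / (mf * LHV)) * 100
Denominator = 0.0235 * 45555 = 1070.5425 kW
eta_ith = (397 / 1070.5425) * 100 = 37.08%


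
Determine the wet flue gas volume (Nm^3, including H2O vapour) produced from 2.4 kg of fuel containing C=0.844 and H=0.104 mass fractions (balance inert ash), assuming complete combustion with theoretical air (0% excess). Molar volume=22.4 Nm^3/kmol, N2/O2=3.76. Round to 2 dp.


Per kg fuel: CO2 = (C/12 kmol)*22.4 = (0.844/12)*22.4 = 1.57547 Nm^3
Per kg fuel: H2O = (H/2 kmol)*22.4 = (0.104/2)*22.4 = 1.16480 Nm^3
O2 needed per kg fuel = C/12 + H/4 = 0.844/12 + 0.104/4 = 0.09633333 kmol
Per kg fuel: N2 = O2*3.76*22.4 = 0.09633333*3.76*22.4 = 8.11358 Nm^3
Total per kg = 1.57547 + 1.16480 + 8.11358 = 10.85385 Nm^3
Total = 10.85385 * 2.4 = 26.05 Nm^3


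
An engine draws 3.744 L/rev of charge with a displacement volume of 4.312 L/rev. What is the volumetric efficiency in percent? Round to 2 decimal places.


eta_v = (V_actual / V_disp) * 100
Ratio = 3.744 / 4.312 = 0.8683
eta_v = 0.8683 * 100 = 86.83%


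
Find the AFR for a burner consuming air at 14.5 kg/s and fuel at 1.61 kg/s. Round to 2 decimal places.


AFR = m_air / m_fuel
AFR = 14.5 / 1.61 = 9.01


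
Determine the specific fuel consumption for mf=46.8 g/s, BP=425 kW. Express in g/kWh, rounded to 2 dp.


SFC = (mf / BP) * 3600
Rate = 46.8 / 425 = 0.110118 g/(s*kW)
SFC = 0.110118 * 3600 = 396.42 g/kWh


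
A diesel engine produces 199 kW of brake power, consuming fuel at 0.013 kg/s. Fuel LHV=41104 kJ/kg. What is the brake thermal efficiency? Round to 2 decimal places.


eta_BTE = (BP / (mf * LHV)) * 100
Denominator = 0.013 * 41104 = 534.3520 kW
eta_BTE = (199 / 534.3520) * 100 = 37.24%


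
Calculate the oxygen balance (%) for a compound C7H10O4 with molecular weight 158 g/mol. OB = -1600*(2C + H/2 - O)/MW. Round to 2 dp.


OB = -1600 * (2C + H/2 - O) / MW
Inner = 2*7 + 10/2 - 4 = 15.00
OB = -1600 * 15.00 / 158 = -151.90%


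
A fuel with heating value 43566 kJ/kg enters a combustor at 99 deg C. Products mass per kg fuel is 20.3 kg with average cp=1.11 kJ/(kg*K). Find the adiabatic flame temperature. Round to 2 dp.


T_ad = T_in + Hc / (m_p * cp)
Denominator = 20.3 * 1.11 = 22.5330
Temperature rise = 43566 / 22.5330 = 1933.43 K
T_ad = 99 + 1933.43 = 2032.43 deg C


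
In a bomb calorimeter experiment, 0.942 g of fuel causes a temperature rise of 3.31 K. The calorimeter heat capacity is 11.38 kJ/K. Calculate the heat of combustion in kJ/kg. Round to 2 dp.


Hc = C_cal * delta_T / m_fuel
Q_released = 11.38 * 3.31 = 37.6678 kJ
m_fuel = 0.942 g = 0.942/1000 kg = 0.000942 kg
Hc = 37.6678 / 0.000942 = 39987.05 kJ/kg


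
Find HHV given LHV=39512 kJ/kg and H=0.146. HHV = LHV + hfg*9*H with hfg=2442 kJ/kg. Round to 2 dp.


HHV = LHV + hfg * 9 * H
Water addition = 2442 * 9 * 0.146 = 3208.788 kJ/kg
HHV = 39512 + 3208.788 = 42720.79 kJ/kg


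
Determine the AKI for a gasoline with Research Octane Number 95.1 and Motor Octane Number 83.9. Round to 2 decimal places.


AKI = (RON + MON) / 2
AKI = (95.1 + 83.9) / 2
AKI = 179.0 / 2 = 89.50


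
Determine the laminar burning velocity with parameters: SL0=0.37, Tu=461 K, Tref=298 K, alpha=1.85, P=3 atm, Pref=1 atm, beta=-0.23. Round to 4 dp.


SL = SL0 * (Tu/Tref)^alpha * (P/Pref)^beta
T ratio = 461/298 = 1.54697987
(T ratio)^alpha = 1.54697987^1.85 = 2.241541
(P/Pref)^beta = 3^(-0.23) = 0.776716
SL = 0.37 * 2.241541 * 0.776716 = 0.6442 m/s


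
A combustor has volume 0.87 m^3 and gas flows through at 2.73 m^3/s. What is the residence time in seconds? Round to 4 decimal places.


tau = V / Q_flow
tau = 0.87 / 2.73 = 0.3187 s


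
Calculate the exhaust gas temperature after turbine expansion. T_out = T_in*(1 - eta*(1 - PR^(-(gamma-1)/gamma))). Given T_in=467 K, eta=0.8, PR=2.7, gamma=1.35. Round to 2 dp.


T_out = T_in * (1 - eta * (1 - PR^(-(gamma-1)/gamma)))
Exponent = -(1.35-1)/1.35 = -0.25925926
PR^exp = 2.7^(-0.25925926) = 0.77297411
Factor = 1 - 0.8*(1 - 0.77297411) = 0.81837929
T_out = 467 * 0.81837929 = 382.18 K


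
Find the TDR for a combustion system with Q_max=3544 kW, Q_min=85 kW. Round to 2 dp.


TDR = Q_max / Q_min
TDR = 3544 / 85 = 41.69


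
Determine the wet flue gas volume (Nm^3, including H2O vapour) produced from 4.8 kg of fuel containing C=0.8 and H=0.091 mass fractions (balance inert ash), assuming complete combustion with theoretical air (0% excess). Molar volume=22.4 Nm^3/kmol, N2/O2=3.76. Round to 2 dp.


Per kg fuel: CO2 = (C/12 kmol)*22.4 = (0.8/12)*22.4 = 1.49333 Nm^3
Per kg fuel: H2O = (H/2 kmol)*22.4 = (0.091/2)*22.4 = 1.01920 Nm^3
O2 needed per kg fuel = C/12 + H/4 = 0.8/12 + 0.091/4 = 0.08941667 kmol
Per kg fuel: N2 = O2*3.76*22.4 = 0.08941667*3.76*22.4 = 7.53103 Nm^3
Total per kg = 1.49333 + 1.01920 + 7.53103 = 10.04356 Nm^3
Total = 10.04356 * 4.8 = 48.21 Nm^3


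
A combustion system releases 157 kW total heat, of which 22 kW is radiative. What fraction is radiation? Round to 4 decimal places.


f_rad = Q_rad / Q_total
f_rad = 22 / 157 = 0.1401


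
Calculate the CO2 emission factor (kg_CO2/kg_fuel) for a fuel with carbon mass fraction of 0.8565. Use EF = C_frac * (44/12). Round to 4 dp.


EF = C_frac * (M_CO2 / M_C)
EF = 0.8565 * (44/12)
EF = 0.8565 * 3.666667 = 3.1405 kg_CO2/kg_fuel


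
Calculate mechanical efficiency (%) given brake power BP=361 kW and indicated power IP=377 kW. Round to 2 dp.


eta_mech = (BP / IP) * 100
Ratio = 361 / 377 = 0.9576
eta_mech = 0.9576 * 100 = 95.76%


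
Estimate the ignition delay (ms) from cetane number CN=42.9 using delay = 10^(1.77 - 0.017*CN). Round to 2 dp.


delay = 10^(1.77 - 0.017*CN)
Exponent = 1.77 - 0.017*42.9 = 1.0407
delay = 10^1.0407 = 10.98 ms


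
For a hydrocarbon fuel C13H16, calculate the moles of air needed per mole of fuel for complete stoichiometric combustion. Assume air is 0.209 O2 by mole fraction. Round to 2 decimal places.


Balanced combustion: C13H16 + 17 O2 -> 13 CO2 + 8 H2O
O2 needed = C + H/4 = 13 + 16/4 = 17.00 moles
Air moles = O2 / 0.209 = 17.00 / 0.209 = 81.34 moles air


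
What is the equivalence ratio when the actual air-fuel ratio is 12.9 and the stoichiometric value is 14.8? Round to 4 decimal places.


phi = AFR_stoich / AFR_actual
phi = 14.8 / 12.9 = 1.1473


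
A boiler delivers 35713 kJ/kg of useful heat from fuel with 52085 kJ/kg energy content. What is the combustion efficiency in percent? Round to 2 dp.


Efficiency = (Q_useful / Q_fuel) * 100
Efficiency = (35713 / 52085) * 100
Efficiency = 0.6857 * 100 = 68.57%


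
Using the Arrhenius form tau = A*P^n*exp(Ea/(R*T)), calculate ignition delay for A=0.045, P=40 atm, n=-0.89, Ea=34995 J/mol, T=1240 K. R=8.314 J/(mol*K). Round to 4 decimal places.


tau = A * P^n * exp(Ea/(R*T))
P^n = 40^(-0.89) = 0.03751169
Ea/(R*T) = 34995/(8.314*1240) = 3.394488
exp(Ea/(R*T)) = 29.799396
tau = 0.045 * 0.03751169 * 29.799396 = 0.0503 ms


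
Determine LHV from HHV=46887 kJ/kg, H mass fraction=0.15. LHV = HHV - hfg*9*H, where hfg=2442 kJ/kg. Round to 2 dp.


LHV = HHV - hfg * 9 * H
Water correction = 2442 * 9 * 0.15 = 3296.700 kJ/kg
LHV = 46887 - 3296.700 = 43590.30 kJ/kg


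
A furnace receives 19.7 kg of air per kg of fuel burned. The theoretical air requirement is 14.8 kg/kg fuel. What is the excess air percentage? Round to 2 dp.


Excess air = actual - stoichiometric = 19.7 - 14.8 = 4.90 kg/kg fuel
Excess air % = (excess / stoich) * 100 = (4.90 / 14.8) * 100 = 33.11%


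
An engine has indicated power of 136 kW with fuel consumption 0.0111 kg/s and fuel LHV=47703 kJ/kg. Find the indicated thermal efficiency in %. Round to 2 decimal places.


eta_ith = (IP / (mf * LHV)) * 100
Denominator = 0.0111 * 47703 = 529.5033 kW
eta_ith = (136 / 529.5033) * 100 = 25.68%


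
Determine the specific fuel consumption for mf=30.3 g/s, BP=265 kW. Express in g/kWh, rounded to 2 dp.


SFC = (mf / BP) * 3600
Rate = 30.3 / 265 = 0.114340 g/(s*kW)
SFC = 0.114340 * 3600 = 411.62 g/kWh


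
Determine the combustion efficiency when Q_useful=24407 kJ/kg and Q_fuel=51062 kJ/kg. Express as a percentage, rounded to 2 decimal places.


Efficiency = (Q_useful / Q_fuel) * 100
Efficiency = (24407 / 51062) * 100
Efficiency = 0.4780 * 100 = 47.80%


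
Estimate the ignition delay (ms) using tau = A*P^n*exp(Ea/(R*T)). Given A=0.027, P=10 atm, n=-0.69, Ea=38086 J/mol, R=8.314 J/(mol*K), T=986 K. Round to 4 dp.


tau = A * P^n * exp(Ea/(R*T))
P^n = 10^(-0.69) = 0.20417379
Ea/(R*T) = 38086/(8.314*986) = 4.645992
exp(Ea/(R*T)) = 104.166615
tau = 0.027 * 0.20417379 * 104.166615 = 0.5742 ms


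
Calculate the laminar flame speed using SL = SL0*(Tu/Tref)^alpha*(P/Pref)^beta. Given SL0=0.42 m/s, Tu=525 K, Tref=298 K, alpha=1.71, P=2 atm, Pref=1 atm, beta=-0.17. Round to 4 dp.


SL = SL0 * (Tu/Tref)^alpha * (P/Pref)^beta
T ratio = 525/298 = 1.76174497
(T ratio)^alpha = 1.76174497^1.71 = 2.633678
(P/Pref)^beta = 2^(-0.17) = 0.888843
SL = 0.42 * 2.633678 * 0.888843 = 0.9832 m/s


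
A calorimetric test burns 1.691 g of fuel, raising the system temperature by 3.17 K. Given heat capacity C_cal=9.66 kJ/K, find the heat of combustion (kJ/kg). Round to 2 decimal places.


Hc = C_cal * delta_T / m_fuel
Q_released = 9.66 * 3.17 = 30.6222 kJ
m_fuel = 1.691 g = 1.691/1000 kg = 0.001691 kg
Hc = 30.6222 / 0.001691 = 18108.93 kJ/kg


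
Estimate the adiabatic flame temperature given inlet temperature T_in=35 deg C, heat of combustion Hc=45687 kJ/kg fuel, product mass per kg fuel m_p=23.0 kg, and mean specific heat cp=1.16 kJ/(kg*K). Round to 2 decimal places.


T_ad = T_in + Hc / (m_p * cp)
Denominator = 23.0 * 1.16 = 26.6800
Temperature rise = 45687 / 26.6800 = 1712.41 K
T_ad = 35 + 1712.41 = 1747.41 deg C


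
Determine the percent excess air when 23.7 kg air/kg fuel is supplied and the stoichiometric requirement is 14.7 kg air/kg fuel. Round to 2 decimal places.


Excess air = actual - stoichiometric = 23.7 - 14.7 = 9.00 kg/kg fuel
Excess air % = (excess / stoich) * 100 = (9.00 / 14.7) * 100 = 61.22%


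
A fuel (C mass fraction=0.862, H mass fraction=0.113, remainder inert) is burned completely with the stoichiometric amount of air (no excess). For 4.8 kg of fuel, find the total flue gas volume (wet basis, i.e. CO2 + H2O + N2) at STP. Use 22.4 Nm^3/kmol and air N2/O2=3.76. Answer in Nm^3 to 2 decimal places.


Per kg fuel: CO2 = (C/12 kmol)*22.4 = (0.862/12)*22.4 = 1.60907 Nm^3
Per kg fuel: H2O = (H/2 kmol)*22.4 = (0.113/2)*22.4 = 1.26560 Nm^3
O2 needed per kg fuel = C/12 + H/4 = 0.862/12 + 0.113/4 = 0.10008333 kmol
Per kg fuel: N2 = O2*3.76*22.4 = 0.10008333*3.76*22.4 = 8.42942 Nm^3
Total per kg = 1.60907 + 1.26560 + 8.42942 = 11.30409 Nm^3
Total = 11.30409 * 4.8 = 54.26 Nm^3


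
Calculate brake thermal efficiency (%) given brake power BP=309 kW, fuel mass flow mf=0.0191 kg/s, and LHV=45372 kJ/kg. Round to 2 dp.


eta_BTE = (BP / (mf * LHV)) * 100
Denominator = 0.0191 * 45372 = 866.6052 kW
eta_BTE = (309 / 866.6052) * 100 = 35.66%


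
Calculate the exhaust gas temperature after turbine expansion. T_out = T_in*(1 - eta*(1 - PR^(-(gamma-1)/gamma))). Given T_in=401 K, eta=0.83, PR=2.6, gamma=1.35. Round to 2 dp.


T_out = T_in * (1 - eta * (1 - PR^(-(gamma-1)/gamma)))
Exponent = -(1.35-1)/1.35 = -0.25925926
PR^exp = 2.6^(-0.25925926) = 0.78057442
Factor = 1 - 0.83*(1 - 0.78057442) = 0.81787677
T_out = 401 * 0.81787677 = 327.97 K


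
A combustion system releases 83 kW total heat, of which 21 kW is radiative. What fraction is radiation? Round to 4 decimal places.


f_rad = Q_rad / Q_total
f_rad = 21 / 83 = 0.2530


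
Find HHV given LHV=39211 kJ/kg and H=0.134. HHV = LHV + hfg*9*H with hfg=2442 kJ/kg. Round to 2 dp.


HHV = LHV + hfg * 9 * H
Water addition = 2442 * 9 * 0.134 = 2945.052 kJ/kg
HHV = 39211 + 2945.052 = 42156.05 kJ/kg


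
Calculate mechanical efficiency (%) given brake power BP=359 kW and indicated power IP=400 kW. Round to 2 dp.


eta_mech = (BP / IP) * 100
Ratio = 359 / 400 = 0.8975
eta_mech = 0.8975 * 100 = 89.75%


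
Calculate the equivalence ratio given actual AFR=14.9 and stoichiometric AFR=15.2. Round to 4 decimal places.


phi = AFR_stoich / AFR_actual
phi = 15.2 / 14.9 = 1.0201


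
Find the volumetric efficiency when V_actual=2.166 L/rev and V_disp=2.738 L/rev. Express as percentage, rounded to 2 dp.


eta_v = (V_actual / V_disp) * 100
Ratio = 2.166 / 2.738 = 0.7911
eta_v = 0.7911 * 100 = 79.11%


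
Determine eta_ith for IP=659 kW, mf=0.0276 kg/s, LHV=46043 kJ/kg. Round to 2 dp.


eta_ith = (IP / (mf * LHV)) * 100
Denominator = 0.0276 * 46043 = 1270.7868 kW
eta_ith = (659 / 1270.7868) * 100 = 51.86%


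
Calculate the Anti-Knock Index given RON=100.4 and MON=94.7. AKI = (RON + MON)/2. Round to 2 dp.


AKI = (RON + MON) / 2
AKI = (100.4 + 94.7) / 2
AKI = 195.1 / 2 = 97.55


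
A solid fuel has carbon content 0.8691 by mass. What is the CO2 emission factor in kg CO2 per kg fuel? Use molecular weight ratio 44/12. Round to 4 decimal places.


EF = C_frac * (M_CO2 / M_C)
EF = 0.8691 * (44/12)
EF = 0.8691 * 3.666667 = 3.1867 kg_CO2/kg_fuel


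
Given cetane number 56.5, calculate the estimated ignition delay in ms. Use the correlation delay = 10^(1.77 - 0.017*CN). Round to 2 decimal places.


delay = 10^(1.77 - 0.017*CN)
Exponent = 1.77 - 0.017*56.5 = 0.8095
delay = 10^0.8095 = 6.45 ms


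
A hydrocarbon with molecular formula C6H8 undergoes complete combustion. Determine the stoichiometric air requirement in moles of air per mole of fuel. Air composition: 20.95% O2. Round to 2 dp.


Balanced combustion: C6H8 + 8 O2 -> 6 CO2 + 4 H2O
O2 needed = C + H/4 = 6 + 8/4 = 8.00 moles
Air moles = O2 / 0.2095 = 8.00 / 0.2095 = 38.19 moles air


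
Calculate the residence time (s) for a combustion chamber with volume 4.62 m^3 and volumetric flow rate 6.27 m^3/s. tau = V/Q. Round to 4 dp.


tau = V / Q_flow
tau = 4.62 / 6.27 = 0.7368 s


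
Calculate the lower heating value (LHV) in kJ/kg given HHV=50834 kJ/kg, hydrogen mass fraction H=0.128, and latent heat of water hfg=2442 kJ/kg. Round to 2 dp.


LHV = HHV - hfg * 9 * H
Water correction = 2442 * 9 * 0.128 = 2813.184 kJ/kg
LHV = 50834 - 2813.184 = 48020.82 kJ/kg


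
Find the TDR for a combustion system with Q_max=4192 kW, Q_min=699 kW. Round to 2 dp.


TDR = Q_max / Q_min
TDR = 4192 / 699 = 6.00


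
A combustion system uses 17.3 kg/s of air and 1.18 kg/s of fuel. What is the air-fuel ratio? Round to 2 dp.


AFR = m_air / m_fuel
AFR = 17.3 / 1.18 = 14.66


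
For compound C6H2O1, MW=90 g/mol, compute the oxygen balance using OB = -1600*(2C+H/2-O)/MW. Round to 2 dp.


OB = -1600 * (2C + H/2 - O) / MW
Inner = 2*6 + 2/2 - 1 = 12.00
OB = -1600 * 12.00 / 90 = -213.33%


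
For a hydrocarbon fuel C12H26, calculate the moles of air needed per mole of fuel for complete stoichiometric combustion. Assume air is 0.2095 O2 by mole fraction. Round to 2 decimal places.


Balanced combustion: C12H26 + 18.5 O2 -> 12 CO2 + 13 H2O
O2 needed = C + H/4 = 12 + 26/4 = 18.50 moles
Air moles = O2 / 0.2095 = 18.50 / 0.2095 = 88.31 moles air


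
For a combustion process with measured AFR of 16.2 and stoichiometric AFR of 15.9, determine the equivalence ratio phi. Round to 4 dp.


phi = AFR_stoich / AFR_actual
phi = 15.9 / 16.2 = 0.9815


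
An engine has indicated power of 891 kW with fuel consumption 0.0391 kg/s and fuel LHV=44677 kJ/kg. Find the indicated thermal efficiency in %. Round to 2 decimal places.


eta_ith = (IP / (mf * LHV)) * 100
Denominator = 0.0391 * 44677 = 1746.8707 kW
eta_ith = (891 / 1746.8707) * 100 = 51.01%


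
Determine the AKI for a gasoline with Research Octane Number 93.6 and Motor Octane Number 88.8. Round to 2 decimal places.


AKI = (RON + MON) / 2
AKI = (93.6 + 88.8) / 2
AKI = 182.4 / 2 = 91.20


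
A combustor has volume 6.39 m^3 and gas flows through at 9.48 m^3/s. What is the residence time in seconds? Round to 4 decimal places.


tau = V / Q_flow
tau = 6.39 / 9.48 = 0.6741 s


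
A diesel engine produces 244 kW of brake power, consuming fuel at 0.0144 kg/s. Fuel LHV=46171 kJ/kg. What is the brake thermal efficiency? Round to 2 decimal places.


eta_BTE = (BP / (mf * LHV)) * 100
Denominator = 0.0144 * 46171 = 664.8624 kW
eta_BTE = (244 / 664.8624) * 100 = 36.70%


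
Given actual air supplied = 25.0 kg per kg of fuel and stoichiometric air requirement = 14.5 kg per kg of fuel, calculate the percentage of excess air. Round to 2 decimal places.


Excess air = actual - stoichiometric = 25.0 - 14.5 = 10.50 kg/kg fuel
Excess air % = (excess / stoich) * 100 = (10.50 / 14.5) * 100 = 72.41%


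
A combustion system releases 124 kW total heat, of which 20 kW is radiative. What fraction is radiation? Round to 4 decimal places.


f_rad = Q_rad / Q_total
f_rad = 20 / 124 = 0.1613


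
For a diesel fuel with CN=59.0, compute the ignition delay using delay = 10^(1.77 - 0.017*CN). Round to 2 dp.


delay = 10^(1.77 - 0.017*CN)
Exponent = 1.77 - 0.017*59.0 = 0.7670
delay = 10^0.7670 = 5.85 ms


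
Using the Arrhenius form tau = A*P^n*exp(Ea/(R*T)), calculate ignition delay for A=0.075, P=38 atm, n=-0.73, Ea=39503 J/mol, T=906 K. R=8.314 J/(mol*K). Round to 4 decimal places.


tau = A * P^n * exp(Ea/(R*T))
P^n = 38^(-0.73) = 0.07026806
Ea/(R*T) = 39503/(8.314*906) = 5.244352
exp(Ea/(R*T)) = 189.493046
tau = 0.075 * 0.07026806 * 189.493046 = 0.9986 ms


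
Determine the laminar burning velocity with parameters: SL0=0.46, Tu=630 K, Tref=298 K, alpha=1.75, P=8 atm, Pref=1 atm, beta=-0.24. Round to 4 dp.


SL = SL0 * (Tu/Tref)^alpha * (P/Pref)^beta
T ratio = 630/298 = 2.11409396
(T ratio)^alpha = 2.11409396^1.75 = 3.706530
(P/Pref)^beta = 8^(-0.24) = 0.607097
SL = 0.46 * 3.706530 * 0.607097 = 1.0351 m/s


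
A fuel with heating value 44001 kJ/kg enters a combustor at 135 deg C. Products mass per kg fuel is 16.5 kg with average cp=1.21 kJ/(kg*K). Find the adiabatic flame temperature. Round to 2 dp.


T_ad = T_in + Hc / (m_p * cp)
Denominator = 16.5 * 1.21 = 19.9650
Temperature rise = 44001 / 19.9650 = 2203.91 K
T_ad = 135 + 2203.91 = 2338.91 deg C


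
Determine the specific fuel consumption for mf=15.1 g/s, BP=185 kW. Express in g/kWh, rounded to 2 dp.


SFC = (mf / BP) * 3600
Rate = 15.1 / 185 = 0.081622 g/(s*kW)
SFC = 0.081622 * 3600 = 293.84 g/kWh


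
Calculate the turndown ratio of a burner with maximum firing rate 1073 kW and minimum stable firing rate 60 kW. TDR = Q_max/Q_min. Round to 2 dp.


TDR = Q_max / Q_min
TDR = 1073 / 60 = 17.88


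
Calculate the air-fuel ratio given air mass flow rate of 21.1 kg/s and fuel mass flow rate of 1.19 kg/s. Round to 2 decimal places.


AFR = m_air / m_fuel
AFR = 21.1 / 1.19 = 17.73


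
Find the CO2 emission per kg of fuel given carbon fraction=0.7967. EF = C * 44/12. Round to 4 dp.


EF = C_frac * (M_CO2 / M_C)
EF = 0.7967 * (44/12)
EF = 0.7967 * 3.666667 = 2.9212 kg_CO2/kg_fuel


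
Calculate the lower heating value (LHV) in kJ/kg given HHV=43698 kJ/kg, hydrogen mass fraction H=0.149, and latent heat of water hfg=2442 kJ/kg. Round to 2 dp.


LHV = HHV - hfg * 9 * H
Water correction = 2442 * 9 * 0.149 = 3274.722 kJ/kg
LHV = 43698 - 3274.722 = 40423.28 kJ/kg


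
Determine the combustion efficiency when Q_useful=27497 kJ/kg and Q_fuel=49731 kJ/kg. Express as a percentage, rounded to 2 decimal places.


Efficiency = (Q_useful / Q_fuel) * 100
Efficiency = (27497 / 49731) * 100
Efficiency = 0.5529 * 100 = 55.29%


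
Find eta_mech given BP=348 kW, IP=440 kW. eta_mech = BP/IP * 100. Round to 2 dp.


eta_mech = (BP / IP) * 100
Ratio = 348 / 440 = 0.7909
eta_mech = 0.7909 * 100 = 79.09%


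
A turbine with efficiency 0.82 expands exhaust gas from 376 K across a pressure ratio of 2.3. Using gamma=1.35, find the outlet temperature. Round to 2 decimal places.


T_out = T_in * (1 - eta * (1 - PR^(-(gamma-1)/gamma)))
Exponent = -(1.35-1)/1.35 = -0.25925926
PR^exp = 2.3^(-0.25925926) = 0.80578413
Factor = 1 - 0.82*(1 - 0.80578413) = 0.84074299
T_out = 376 * 0.84074299 = 316.12 K


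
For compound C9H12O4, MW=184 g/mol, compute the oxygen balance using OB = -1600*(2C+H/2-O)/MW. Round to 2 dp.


OB = -1600 * (2C + H/2 - O) / MW
Inner = 2*9 + 12/2 - 4 = 20.00
OB = -1600 * 20.00 / 184 = -173.91%


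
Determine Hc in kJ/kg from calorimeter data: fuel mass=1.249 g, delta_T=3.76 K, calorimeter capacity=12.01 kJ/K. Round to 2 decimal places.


Hc = C_cal * delta_T / m_fuel
Q_released = 12.01 * 3.76 = 45.1576 kJ
m_fuel = 1.249 g = 1.249/1000 kg = 0.001249 kg
Hc = 45.1576 / 0.001249 = 36155.00 kJ/kg


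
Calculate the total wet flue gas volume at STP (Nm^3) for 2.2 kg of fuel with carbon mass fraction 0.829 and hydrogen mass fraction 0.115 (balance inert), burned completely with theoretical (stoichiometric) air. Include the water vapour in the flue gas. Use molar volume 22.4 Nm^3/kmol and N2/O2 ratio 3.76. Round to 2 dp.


Per kg fuel: CO2 = (C/12 kmol)*22.4 = (0.829/12)*22.4 = 1.54747 Nm^3
Per kg fuel: H2O = (H/2 kmol)*22.4 = (0.115/2)*22.4 = 1.28800 Nm^3
O2 needed per kg fuel = C/12 + H/4 = 0.829/12 + 0.115/4 = 0.09783333 kmol
Per kg fuel: N2 = O2*3.76*22.4 = 0.09783333*3.76*22.4 = 8.23991 Nm^3
Total per kg = 1.54747 + 1.28800 + 8.23991 = 11.07538 Nm^3
Total = 11.07538 * 2.2 = 24.37 Nm^3


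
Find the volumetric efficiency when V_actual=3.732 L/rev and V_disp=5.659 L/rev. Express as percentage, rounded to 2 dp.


eta_v = (V_actual / V_disp) * 100
Ratio = 3.732 / 5.659 = 0.6595
eta_v = 0.6595 * 100 = 65.95%


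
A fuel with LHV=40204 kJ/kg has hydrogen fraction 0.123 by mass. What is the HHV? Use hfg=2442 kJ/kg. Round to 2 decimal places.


HHV = LHV + hfg * 9 * H
Water addition = 2442 * 9 * 0.123 = 2703.294 kJ/kg
HHV = 40204 + 2703.294 = 42907.29 kJ/kg


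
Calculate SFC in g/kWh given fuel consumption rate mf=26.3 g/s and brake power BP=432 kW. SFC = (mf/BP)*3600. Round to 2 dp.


SFC = (mf / BP) * 3600
Rate = 26.3 / 432 = 0.060880 g/(s*kW)
SFC = 0.060880 * 3600 = 219.17 g/kWh


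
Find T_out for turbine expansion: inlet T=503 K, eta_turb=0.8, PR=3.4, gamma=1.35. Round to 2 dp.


T_out = T_in * (1 - eta * (1 - PR^(-(gamma-1)/gamma)))
Exponent = -(1.35-1)/1.35 = -0.25925926
PR^exp = 3.4^(-0.25925926) = 0.72813041
Factor = 1 - 0.8*(1 - 0.72813041) = 0.78250433
T_out = 503 * 0.78250433 = 393.60 K


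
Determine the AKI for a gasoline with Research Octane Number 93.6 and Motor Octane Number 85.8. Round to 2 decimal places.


AKI = (RON + MON) / 2
AKI = (93.6 + 85.8) / 2
AKI = 179.4 / 2 = 89.70


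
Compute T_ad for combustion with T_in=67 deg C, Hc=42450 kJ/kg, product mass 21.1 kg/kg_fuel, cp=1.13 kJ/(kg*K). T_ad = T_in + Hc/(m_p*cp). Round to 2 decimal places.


T_ad = T_in + Hc / (m_p * cp)
Denominator = 21.1 * 1.13 = 23.8430
Temperature rise = 42450 / 23.8430 = 1780.40 K
T_ad = 67 + 1780.40 = 1847.40 deg C


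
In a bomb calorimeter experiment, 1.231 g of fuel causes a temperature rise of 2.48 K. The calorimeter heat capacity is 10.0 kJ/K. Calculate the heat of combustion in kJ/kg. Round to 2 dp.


Hc = C_cal * delta_T / m_fuel
Q_released = 10.0 * 2.48 = 24.8000 kJ
m_fuel = 1.231 g = 1.231/1000 kg = 0.001231 kg
Hc = 24.8000 / 0.001231 = 20146.22 kJ/kg


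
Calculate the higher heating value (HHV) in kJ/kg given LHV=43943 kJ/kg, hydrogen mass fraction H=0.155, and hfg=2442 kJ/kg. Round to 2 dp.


HHV = LHV + hfg * 9 * H
Water addition = 2442 * 9 * 0.155 = 3406.590 kJ/kg
HHV = 43943 + 3406.590 = 47349.59 kJ/kg


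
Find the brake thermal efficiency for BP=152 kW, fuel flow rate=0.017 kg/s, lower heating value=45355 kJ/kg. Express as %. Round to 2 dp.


eta_BTE = (BP / (mf * LHV)) * 100
Denominator = 0.017 * 45355 = 771.0350 kW
eta_BTE = (152 / 771.0350) * 100 = 19.71%


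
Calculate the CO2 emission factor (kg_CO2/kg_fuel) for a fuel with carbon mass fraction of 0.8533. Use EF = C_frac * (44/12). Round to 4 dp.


EF = C_frac * (M_CO2 / M_C)
EF = 0.8533 * (44/12)
EF = 0.8533 * 3.666667 = 3.1288 kg_CO2/kg_fuel


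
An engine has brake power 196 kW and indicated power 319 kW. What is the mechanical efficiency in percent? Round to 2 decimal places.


eta_mech = (BP / IP) * 100
Ratio = 196 / 319 = 0.6144
eta_mech = 0.6144 * 100 = 61.44%


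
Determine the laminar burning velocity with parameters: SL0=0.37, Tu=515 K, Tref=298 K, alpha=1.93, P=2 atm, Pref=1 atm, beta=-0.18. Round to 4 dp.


SL = SL0 * (Tu/Tref)^alpha * (P/Pref)^beta
T ratio = 515/298 = 1.72818792
(T ratio)^alpha = 1.72818792^1.93 = 2.874422
(P/Pref)^beta = 2^(-0.18) = 0.882703
SL = 0.37 * 2.874422 * 0.882703 = 0.9388 m/s


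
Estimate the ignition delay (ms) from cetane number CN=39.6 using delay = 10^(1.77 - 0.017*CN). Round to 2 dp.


delay = 10^(1.77 - 0.017*CN)
Exponent = 1.77 - 0.017*39.6 = 1.0968
delay = 10^1.0968 = 12.50 ms


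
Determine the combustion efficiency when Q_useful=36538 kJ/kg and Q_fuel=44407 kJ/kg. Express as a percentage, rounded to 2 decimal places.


Efficiency = (Q_useful / Q_fuel) * 100
Efficiency = (36538 / 44407) * 100
Efficiency = 0.8228 * 100 = 82.28%


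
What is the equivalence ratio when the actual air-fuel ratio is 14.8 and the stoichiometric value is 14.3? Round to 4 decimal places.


phi = AFR_stoich / AFR_actual
phi = 14.3 / 14.8 = 0.9662


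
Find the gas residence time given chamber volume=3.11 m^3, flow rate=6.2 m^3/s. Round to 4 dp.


tau = V / Q_flow
tau = 3.11 / 6.2 = 0.5016 s


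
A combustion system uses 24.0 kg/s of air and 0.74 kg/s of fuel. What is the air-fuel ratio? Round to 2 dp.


AFR = m_air / m_fuel
AFR = 24.0 / 0.74 = 32.43


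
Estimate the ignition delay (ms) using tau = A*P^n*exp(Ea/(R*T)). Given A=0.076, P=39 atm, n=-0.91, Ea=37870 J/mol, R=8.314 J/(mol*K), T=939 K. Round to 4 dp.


tau = A * P^n * exp(Ea/(R*T))
P^n = 39^(-0.91) = 0.03565588
Ea/(R*T) = 37870/(8.314*939) = 4.850871
exp(Ea/(R*T)) = 127.851653
tau = 0.076 * 0.03565588 * 127.851653 = 0.3465 ms


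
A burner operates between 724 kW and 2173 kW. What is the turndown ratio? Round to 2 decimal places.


TDR = Q_max / Q_min
TDR = 2173 / 724 = 3.00


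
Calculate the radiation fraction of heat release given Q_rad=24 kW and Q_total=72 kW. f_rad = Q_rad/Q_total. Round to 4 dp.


f_rad = Q_rad / Q_total
f_rad = 24 / 72 = 0.3333


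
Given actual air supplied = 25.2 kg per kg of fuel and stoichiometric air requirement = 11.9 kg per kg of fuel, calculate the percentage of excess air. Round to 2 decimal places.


Excess air = actual - stoichiometric = 25.2 - 11.9 = 13.30 kg/kg fuel
Excess air % = (excess / stoich) * 100 = (13.30 / 11.9) * 100 = 111.76%


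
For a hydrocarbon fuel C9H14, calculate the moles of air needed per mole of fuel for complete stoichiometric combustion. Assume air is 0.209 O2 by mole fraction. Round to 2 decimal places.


Balanced combustion: C9H14 + 12.5 O2 -> 9 CO2 + 7 H2O
O2 needed = C + H/4 = 9 + 14/4 = 12.50 moles
Air moles = O2 / 0.209 = 12.50 / 0.209 = 59.81 moles air


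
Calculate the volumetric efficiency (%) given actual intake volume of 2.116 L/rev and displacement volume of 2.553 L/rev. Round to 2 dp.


eta_v = (V_actual / V_disp) * 100
Ratio = 2.116 / 2.553 = 0.8288
eta_v = 0.8288 * 100 = 82.88%


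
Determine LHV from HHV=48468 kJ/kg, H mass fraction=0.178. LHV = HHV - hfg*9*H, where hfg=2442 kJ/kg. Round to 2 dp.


LHV = HHV - hfg * 9 * H
Water correction = 2442 * 9 * 0.178 = 3912.084 kJ/kg
LHV = 48468 - 3912.084 = 44555.92 kJ/kg


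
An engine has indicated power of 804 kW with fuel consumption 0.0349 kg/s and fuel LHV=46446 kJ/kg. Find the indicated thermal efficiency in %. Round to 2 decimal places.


eta_ith = (IP / (mf * LHV)) * 100
Denominator = 0.0349 * 46446 = 1620.9654 kW
eta_ith = (804 / 1620.9654) * 100 = 49.60%


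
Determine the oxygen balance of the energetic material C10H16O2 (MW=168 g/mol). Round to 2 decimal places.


OB = -1600 * (2C + H/2 - O) / MW
Inner = 2*10 + 16/2 - 2 = 26.00
OB = -1600 * 26.00 / 168 = -247.62%


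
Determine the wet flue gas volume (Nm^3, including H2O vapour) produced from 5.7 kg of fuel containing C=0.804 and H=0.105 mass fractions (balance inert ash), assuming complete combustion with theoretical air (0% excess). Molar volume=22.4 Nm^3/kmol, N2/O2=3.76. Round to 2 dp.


Per kg fuel: CO2 = (C/12 kmol)*22.4 = (0.804/12)*22.4 = 1.50080 Nm^3
Per kg fuel: H2O = (H/2 kmol)*22.4 = (0.105/2)*22.4 = 1.17600 Nm^3
O2 needed per kg fuel = C/12 + H/4 = 0.804/12 + 0.105/4 = 0.09325000 kmol
Per kg fuel: N2 = O2*3.76*22.4 = 0.09325000*3.76*22.4 = 7.85389 Nm^3
Total per kg = 1.50080 + 1.17600 + 7.85389 = 10.53069 Nm^3
Total = 10.53069 * 5.7 = 60.02 Nm^3


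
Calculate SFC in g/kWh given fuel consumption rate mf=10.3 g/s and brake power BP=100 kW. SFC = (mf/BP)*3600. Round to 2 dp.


SFC = (mf / BP) * 3600
Rate = 10.3 / 100 = 0.103000 g/(s*kW)
SFC = 0.103000 * 3600 = 370.80 g/kWh


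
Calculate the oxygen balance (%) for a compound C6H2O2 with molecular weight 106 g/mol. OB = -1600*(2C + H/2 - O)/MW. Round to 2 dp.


OB = -1600 * (2C + H/2 - O) / MW
Inner = 2*6 + 2/2 - 2 = 11.00
OB = -1600 * 11.00 / 106 = -166.04%


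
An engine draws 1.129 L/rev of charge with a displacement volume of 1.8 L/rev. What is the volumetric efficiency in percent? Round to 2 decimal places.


eta_v = (V_actual / V_disp) * 100
Ratio = 1.129 / 1.8 = 0.6272
eta_v = 0.6272 * 100 = 62.72%


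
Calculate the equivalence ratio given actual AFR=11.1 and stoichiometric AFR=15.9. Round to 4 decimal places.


phi = AFR_stoich / AFR_actual
phi = 15.9 / 11.1 = 1.4324


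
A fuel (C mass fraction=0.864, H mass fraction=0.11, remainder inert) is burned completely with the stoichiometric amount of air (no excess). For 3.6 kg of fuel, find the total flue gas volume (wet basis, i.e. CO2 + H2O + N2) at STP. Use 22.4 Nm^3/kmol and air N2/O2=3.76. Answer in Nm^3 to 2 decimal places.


Per kg fuel: CO2 = (C/12 kmol)*22.4 = (0.864/12)*22.4 = 1.61280 Nm^3
Per kg fuel: H2O = (H/2 kmol)*22.4 = (0.11/2)*22.4 = 1.23200 Nm^3
O2 needed per kg fuel = C/12 + H/4 = 0.864/12 + 0.11/4 = 0.09950000 kmol
Per kg fuel: N2 = O2*3.76*22.4 = 0.09950000*3.76*22.4 = 8.38029 Nm^3
Total per kg = 1.61280 + 1.23200 + 8.38029 = 11.22509 Nm^3
Total = 11.22509 * 3.6 = 40.41 Nm^3


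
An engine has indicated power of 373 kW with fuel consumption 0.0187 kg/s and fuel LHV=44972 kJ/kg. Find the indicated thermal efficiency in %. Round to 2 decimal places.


eta_ith = (IP / (mf * LHV)) * 100
Denominator = 0.0187 * 44972 = 840.9764 kW
eta_ith = (373 / 840.9764) * 100 = 44.35%


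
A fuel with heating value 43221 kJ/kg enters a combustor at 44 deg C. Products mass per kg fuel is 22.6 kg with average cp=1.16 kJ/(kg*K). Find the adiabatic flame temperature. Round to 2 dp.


T_ad = T_in + Hc / (m_p * cp)
Denominator = 22.6 * 1.16 = 26.2160
Temperature rise = 43221 / 26.2160 = 1648.65 K
T_ad = 44 + 1648.65 = 1692.65 deg C


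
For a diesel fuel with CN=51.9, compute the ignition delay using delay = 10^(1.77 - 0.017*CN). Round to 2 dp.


delay = 10^(1.77 - 0.017*CN)
Exponent = 1.77 - 0.017*51.9 = 0.8877
delay = 10^0.8877 = 7.72 ms


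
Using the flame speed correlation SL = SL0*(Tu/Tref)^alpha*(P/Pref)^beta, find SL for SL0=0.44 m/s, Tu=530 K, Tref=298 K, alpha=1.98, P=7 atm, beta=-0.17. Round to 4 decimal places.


SL = SL0 * (Tu/Tref)^alpha * (P/Pref)^beta
T ratio = 530/298 = 1.77852349
(T ratio)^alpha = 1.77852349^1.98 = 3.126929
(P/Pref)^beta = 7^(-0.17) = 0.718345
SL = 0.44 * 3.126929 * 0.718345 = 0.9883 m/s


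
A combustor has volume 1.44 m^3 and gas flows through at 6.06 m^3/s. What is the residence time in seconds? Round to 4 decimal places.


tau = V / Q_flow
tau = 1.44 / 6.06 = 0.2376 s


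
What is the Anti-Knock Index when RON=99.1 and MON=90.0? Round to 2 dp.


AKI = (RON + MON) / 2
AKI = (99.1 + 90.0) / 2
AKI = 189.1 / 2 = 94.55


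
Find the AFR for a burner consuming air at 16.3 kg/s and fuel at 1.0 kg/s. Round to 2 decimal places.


AFR = m_air / m_fuel
AFR = 16.3 / 1.0 = 16.30


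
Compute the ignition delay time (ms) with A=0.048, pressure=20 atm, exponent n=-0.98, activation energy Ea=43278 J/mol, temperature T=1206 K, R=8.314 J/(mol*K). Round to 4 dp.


tau = A * P^n * exp(Ea/(R*T))
P^n = 20^(-0.98) = 0.05308730
Ea/(R*T) = 43278/(8.314*1206) = 4.316282
exp(Ea/(R*T)) = 74.909628
tau = 0.048 * 0.05308730 * 74.909628 = 0.1909 ms


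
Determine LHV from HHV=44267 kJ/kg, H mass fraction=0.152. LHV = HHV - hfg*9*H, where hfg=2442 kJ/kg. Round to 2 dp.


LHV = HHV - hfg * 9 * H
Water correction = 2442 * 9 * 0.152 = 3340.656 kJ/kg
LHV = 44267 - 3340.656 = 40926.34 kJ/kg


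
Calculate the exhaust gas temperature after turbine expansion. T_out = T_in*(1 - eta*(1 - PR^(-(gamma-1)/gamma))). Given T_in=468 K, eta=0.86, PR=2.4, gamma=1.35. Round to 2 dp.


T_out = T_in * (1 - eta * (1 - PR^(-(gamma-1)/gamma)))
Exponent = -(1.35-1)/1.35 = -0.25925926
PR^exp = 2.4^(-0.25925926) = 0.79694200
Factor = 1 - 0.86*(1 - 0.79694200) = 0.82537012
T_out = 468 * 0.82537012 = 386.27 K


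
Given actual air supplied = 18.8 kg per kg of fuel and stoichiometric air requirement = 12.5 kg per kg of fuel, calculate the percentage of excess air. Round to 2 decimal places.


Excess air = actual - stoichiometric = 18.8 - 12.5 = 6.30 kg/kg fuel
Excess air % = (excess / stoich) * 100 = (6.30 / 12.5) * 100 = 50.40%


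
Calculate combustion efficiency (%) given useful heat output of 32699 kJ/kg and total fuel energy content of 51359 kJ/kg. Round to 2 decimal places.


Efficiency = (Q_useful / Q_fuel) * 100
Efficiency = (32699 / 51359) * 100
Efficiency = 0.6367 * 100 = 63.67%
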